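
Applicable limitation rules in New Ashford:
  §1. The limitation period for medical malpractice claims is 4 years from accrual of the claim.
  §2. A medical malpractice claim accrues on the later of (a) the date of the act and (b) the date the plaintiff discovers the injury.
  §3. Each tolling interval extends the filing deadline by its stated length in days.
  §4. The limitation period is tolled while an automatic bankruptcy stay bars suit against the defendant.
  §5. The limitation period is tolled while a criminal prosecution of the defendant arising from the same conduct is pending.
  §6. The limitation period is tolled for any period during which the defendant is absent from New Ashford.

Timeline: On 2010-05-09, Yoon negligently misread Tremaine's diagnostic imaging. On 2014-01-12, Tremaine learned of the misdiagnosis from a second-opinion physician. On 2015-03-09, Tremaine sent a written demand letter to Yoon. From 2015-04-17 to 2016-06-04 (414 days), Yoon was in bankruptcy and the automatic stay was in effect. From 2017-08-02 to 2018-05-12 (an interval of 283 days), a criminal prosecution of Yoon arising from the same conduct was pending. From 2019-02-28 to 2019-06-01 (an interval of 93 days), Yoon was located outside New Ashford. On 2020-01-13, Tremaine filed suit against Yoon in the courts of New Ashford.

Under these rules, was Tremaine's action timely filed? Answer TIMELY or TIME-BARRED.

TIMELY

Because discovery on 2014-01-12 post-dates the 2010-05-09 act, accrual under the later-of rule falls on 2014-01-12.
The untolled deadline — 4 years after 2014-01-12 — is 2018-01-12.
The automatic bankruptcy stay from 2015-04-17 to 2016-06-04 tolled the period for 414 days, extending the deadline to 2019-03-02.
The pending criminal prosecution from 2017-08-02 to 2018-05-12 tolled the period for 283 days, extending the deadline to 2019-12-10.
Because the defendant's absence from the jurisdiction ran from 2019-02-28 to 2019-06-01, the deadline is extended by 93 days to 2020-03-12.
None of the other events listed affects the running of the period under the stated rules.
Filing on 2020-01-13 beat the 2020-03-12 deadline — the action is timely.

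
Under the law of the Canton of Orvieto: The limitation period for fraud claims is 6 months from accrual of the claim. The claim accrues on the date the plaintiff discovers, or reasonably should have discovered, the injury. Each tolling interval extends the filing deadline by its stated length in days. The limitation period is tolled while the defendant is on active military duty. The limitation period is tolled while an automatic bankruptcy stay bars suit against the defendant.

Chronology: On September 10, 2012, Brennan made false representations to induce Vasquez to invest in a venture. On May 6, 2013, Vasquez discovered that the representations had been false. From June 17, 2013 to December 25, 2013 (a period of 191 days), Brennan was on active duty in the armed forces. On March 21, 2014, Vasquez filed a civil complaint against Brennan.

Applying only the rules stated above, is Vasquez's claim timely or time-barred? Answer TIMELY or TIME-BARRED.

Under the discovery rule, the claim accrued on May 6, 2013, when Vasquez discovered the injury — not on the September 10, 2012 date of the underlying act.
The untolled deadline — 6 months after May 6, 2013 — is November 6, 2013.
The defendant's active military service from June 17, 2013 to December 25, 2013 tolled the period for 191 days, extending the deadline to May 16, 2014.
Vasquez filed on March 21, 2014, before the May 16, 2014 deadline, so the action is timely.

TIMELY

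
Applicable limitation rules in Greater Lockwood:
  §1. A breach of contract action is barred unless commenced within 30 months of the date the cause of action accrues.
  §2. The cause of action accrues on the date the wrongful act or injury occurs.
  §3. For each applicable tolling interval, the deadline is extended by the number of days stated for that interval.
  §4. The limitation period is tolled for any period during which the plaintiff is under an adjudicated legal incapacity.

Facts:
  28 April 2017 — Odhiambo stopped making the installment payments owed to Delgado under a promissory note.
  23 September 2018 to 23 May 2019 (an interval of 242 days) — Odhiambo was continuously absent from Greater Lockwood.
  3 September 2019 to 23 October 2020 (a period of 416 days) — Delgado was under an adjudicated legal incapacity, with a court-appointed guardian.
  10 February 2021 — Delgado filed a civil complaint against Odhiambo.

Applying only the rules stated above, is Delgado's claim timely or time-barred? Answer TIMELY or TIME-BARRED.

TIME-BARRED

The claim accrued on 28 April 2017, when the wrongful act occurred.
30 months from 28 April 2017 is 28 October 2019.
Because the plaintiff's legal incapacity ran from 3 September 2019 to 23 October 2020, the deadline is extended by 416 days to 17 December 2020.
The defendant's absence from the jurisdiction from 23 September 2018 to 23 May 2019 does not toll the period, because no stated rule makes the defendant's absence a tolling event.
Filing on 10 February 2021 missed the 17 December 2020 deadline — the action is time-barred.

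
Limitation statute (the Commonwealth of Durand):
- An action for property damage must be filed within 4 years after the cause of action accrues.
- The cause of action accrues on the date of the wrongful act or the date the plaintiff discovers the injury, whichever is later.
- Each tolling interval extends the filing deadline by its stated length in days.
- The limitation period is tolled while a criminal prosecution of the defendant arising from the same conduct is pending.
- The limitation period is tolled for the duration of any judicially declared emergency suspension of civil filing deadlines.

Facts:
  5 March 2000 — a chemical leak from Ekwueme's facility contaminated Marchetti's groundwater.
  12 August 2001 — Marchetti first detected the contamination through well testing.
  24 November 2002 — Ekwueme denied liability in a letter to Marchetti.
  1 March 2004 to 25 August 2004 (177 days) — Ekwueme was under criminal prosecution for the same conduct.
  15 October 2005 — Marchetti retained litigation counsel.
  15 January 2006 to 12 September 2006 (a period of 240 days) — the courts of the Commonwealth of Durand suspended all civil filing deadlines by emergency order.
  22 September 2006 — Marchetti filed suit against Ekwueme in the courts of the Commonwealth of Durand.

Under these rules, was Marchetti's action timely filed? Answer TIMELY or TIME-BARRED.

Taking the later of the act (5 March 2000) and discovery (12 August 2001), the claim accrued on 12 August 2001.
The untolled deadline — 4 years after 12 August 2001 — is 12 August 2005.
The period was tolled for 177 days by the pending criminal prosecution (1 March 2004 to 25 August 2004), pushing the deadline to 5 February 2006.
The period was tolled for 240 days by the emergency suspension of filing deadlines (15 January 2006 to 12 September 2006), pushing the deadline to 3 October 2006.
The other events in the timeline have no effect on the limitation period under the stated rules.
Marchetti filed on 22 September 2006, before the 3 October 2006 deadline, so the action is timely.

TIMELY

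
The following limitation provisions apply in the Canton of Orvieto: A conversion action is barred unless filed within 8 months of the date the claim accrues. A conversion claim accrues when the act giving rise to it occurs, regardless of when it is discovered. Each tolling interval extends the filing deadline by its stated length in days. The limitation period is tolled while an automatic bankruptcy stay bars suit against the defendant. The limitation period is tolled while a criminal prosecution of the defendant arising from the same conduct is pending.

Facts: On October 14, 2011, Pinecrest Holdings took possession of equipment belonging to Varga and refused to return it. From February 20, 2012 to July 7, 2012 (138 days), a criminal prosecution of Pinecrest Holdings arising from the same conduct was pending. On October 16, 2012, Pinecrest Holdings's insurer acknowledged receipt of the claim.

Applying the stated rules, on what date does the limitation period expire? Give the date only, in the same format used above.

The limitation period began to run on October 14, 2011.
The untolled deadline — 8 months after October 14, 2011 — is June 14, 2012.
The pending criminal prosecution from February 20, 2012 to July 7, 2012 tolled the period for 138 days, extending the deadline to October 30, 2012.
None of the other events listed affects the running of the period under the stated rules.

October 30, 2012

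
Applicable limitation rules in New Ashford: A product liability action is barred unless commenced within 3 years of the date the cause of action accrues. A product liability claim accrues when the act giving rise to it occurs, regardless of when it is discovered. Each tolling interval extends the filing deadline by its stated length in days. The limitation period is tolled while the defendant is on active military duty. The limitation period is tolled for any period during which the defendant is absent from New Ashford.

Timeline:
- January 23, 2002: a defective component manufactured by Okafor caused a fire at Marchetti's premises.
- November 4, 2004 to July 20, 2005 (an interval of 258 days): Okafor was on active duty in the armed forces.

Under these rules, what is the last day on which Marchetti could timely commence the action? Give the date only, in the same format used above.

October 8, 2005

The claim accrued on January 23, 2002, when the wrongful act occurred.
The untolled deadline — 3 years after January 23, 2002 — is January 23, 2005.
The period was tolled for 258 days by the defendant's active military service (November 4, 2004 to July 20, 2005), pushing the deadline to October 8, 2005.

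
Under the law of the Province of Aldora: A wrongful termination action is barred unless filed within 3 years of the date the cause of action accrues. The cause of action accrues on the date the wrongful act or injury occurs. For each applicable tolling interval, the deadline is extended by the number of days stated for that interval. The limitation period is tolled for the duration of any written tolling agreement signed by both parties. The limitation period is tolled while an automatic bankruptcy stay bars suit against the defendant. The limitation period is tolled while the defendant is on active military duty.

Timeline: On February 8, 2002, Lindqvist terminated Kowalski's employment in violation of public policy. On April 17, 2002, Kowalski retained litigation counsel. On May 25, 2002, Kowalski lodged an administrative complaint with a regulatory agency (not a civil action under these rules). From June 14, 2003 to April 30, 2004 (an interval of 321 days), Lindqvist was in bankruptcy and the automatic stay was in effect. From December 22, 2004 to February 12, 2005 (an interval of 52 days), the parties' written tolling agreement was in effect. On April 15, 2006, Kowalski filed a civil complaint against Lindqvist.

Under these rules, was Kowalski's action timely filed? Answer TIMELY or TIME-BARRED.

TIME-BARRED

The claim accrued on February 8, 2002, when the wrongful act occurred.
The untolled deadline — 3 years after February 8, 2002 — is February 8, 2005.
The period was tolled for 321 days by the automatic bankruptcy stay (June 14, 2003 to April 30, 2004), pushing the deadline to December 26, 2005.
The period was tolled for 52 days by the written tolling agreement (December 22, 2004 to February 12, 2005), pushing the deadline to February 16, 2006.
None of the other events listed affects the running of the period under the stated rules.
Filing on April 15, 2006 missed the February 16, 2006 deadline — the action is time-barred.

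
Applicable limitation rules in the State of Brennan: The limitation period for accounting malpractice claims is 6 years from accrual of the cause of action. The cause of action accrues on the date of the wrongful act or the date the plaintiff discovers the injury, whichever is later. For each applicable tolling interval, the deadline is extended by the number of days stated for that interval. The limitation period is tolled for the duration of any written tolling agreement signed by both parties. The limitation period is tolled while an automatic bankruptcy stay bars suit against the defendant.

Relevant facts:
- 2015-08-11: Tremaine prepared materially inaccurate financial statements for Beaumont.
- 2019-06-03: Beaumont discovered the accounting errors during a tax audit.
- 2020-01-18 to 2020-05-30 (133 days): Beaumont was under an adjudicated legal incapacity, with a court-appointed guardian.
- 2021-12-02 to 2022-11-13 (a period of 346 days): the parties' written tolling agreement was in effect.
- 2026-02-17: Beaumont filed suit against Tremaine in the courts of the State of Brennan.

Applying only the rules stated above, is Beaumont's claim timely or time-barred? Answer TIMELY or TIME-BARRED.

TIMELY

Because discovery on 2019-06-03 post-dates the 2015-08-11 act, accrual under the later-of rule falls on 2019-06-03.
Adding the 6 years base period to 2019-06-03 gives a deadline of 2025-06-03, before any tolling.
The period was tolled for 346 days by the written tolling agreement (2021-12-02 to 2022-11-13), pushing the deadline to 2026-05-15.
The plaintiff's legal incapacity from 2020-01-18 to 2020-05-30 does not toll the period, because no stated rule makes the plaintiff's incapacity a tolling event.
The 2026-02-17 filing precedes the 2026-05-15 deadline; the claim is timely.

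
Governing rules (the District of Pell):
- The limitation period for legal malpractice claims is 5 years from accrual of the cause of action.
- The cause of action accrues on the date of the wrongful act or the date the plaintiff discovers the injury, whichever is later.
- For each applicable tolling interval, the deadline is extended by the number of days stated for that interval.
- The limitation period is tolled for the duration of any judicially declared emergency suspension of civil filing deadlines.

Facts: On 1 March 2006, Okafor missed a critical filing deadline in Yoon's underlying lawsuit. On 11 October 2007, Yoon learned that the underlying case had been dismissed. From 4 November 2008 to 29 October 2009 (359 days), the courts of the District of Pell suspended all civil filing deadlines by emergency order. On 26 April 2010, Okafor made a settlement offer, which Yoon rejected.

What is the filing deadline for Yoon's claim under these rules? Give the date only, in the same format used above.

The claim accrued on 11 October 2007 — the later of the 1 March 2006 act and the 11 October 2007 discovery.
5 years from 11 October 2007 is 11 October 2012.
The emergency suspension of filing deadlines from 4 November 2008 to 29 October 2009 tolled the period for 359 days, extending the deadline to 5 October 2013.
The other events in the timeline have no effect on the limitation period under the stated rules.

5 October 2013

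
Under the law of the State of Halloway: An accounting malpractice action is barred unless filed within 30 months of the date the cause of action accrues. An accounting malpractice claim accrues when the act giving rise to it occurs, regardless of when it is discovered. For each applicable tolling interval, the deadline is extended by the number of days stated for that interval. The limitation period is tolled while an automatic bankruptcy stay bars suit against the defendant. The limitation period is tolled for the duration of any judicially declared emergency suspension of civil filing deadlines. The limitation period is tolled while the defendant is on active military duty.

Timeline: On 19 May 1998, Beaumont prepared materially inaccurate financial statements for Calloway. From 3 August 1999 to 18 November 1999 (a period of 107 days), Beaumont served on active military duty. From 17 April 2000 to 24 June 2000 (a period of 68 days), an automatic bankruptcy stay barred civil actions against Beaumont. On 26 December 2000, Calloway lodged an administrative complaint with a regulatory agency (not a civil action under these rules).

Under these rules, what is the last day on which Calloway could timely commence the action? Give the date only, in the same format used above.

The limitation period began to run on 19 May 1998.
Adding the 30 months base period to 19 May 1998 gives a deadline of 19 November 2000, before any tolling.
The defendant's active military service from 3 August 1999 to 18 November 1999 tolled the period for 107 days, extending the deadline to 6 March 2001.
The period was tolled for 68 days by the automatic bankruptcy stay (17 April 2000 to 24 June 2000), pushing the deadline to 13 May 2001.
Nothing else in the chronology tolls or restarts the period.

13 May 2001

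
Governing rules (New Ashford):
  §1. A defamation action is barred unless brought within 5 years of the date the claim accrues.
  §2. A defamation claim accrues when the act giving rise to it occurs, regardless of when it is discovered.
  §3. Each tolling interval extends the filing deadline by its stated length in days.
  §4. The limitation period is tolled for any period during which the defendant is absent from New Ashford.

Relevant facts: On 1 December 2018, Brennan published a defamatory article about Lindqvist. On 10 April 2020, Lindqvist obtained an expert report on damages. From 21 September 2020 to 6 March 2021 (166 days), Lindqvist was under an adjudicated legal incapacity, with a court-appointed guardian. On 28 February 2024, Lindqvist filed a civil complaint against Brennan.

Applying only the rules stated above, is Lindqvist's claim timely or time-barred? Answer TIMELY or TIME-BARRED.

TIME-BARRED

The limitation period began to run on 1 December 2018.
The untolled deadline — 5 years after 1 December 2018 — is 1 December 2023.
Although the plaintiff's incapacity ran from 21 September 2020 to 6 March 2021, the stated rules do not make that a tolling event, so it is disregarded.
The other events in the timeline have no effect on the limitation period under the stated rules.
The 28 February 2024 filing falls after the 1 December 2023 deadline; the claim is time-barred.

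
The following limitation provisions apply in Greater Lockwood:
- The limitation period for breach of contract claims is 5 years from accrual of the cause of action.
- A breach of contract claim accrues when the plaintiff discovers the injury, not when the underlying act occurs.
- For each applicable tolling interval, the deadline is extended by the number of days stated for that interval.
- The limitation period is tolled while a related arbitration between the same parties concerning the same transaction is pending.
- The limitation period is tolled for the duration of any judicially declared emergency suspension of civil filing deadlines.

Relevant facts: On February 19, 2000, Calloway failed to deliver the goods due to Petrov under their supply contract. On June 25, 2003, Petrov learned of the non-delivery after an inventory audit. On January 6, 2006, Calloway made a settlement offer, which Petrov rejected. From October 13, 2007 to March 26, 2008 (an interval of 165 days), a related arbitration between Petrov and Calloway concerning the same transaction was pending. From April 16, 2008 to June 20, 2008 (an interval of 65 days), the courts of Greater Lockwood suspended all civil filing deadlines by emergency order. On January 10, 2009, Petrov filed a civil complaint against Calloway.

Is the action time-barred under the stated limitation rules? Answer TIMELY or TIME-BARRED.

TIMELY

Under the discovery rule, the claim accrued on June 25, 2003, when Petrov discovered the injury — not on the February 19, 2000 date of the underlying act.
5 years from June 25, 2003 is June 25, 2008.
The pending related arbitration from October 13, 2007 to March 26, 2008 tolled the period for 165 days, extending the deadline to December 7, 2008.
The emergency suspension of filing deadlines from April 16, 2008 to June 20, 2008 tolled the period for 65 days, extending the deadline to February 10, 2009.
Nothing else in the chronology tolls or restarts the period.
Filing on January 10, 2009 beat the February 10, 2009 deadline — the action is timely.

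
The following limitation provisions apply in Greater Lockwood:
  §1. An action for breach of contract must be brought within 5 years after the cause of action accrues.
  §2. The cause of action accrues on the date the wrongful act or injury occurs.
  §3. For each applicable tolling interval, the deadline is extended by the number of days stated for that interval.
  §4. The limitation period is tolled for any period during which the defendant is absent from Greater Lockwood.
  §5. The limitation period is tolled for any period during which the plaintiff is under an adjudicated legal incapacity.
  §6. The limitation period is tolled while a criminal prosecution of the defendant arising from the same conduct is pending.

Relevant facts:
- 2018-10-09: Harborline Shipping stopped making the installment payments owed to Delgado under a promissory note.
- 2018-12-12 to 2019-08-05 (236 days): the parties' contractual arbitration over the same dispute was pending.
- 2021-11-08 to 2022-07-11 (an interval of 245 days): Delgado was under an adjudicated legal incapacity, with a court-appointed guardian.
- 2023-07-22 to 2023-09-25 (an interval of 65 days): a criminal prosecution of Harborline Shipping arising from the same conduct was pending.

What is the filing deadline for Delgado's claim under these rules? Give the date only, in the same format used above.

2024-08-14

The limitation period began to run on 2018-10-09.
Adding the 5 years base period to 2018-10-09 gives a deadline of 2023-10-09, before any tolling.
The plaintiff's legal incapacity from 2021-11-08 to 2022-07-11 tolled the period for 245 days, extending the deadline to 2024-06-10.
The period was tolled for 65 days by the pending criminal prosecution (2023-07-22 to 2023-09-25), pushing the deadline to 2024-08-14.
The pending related arbitration from 2018-12-12 to 2019-08-05 does not toll the period, because no stated rule makes a pending arbitration a tolling event.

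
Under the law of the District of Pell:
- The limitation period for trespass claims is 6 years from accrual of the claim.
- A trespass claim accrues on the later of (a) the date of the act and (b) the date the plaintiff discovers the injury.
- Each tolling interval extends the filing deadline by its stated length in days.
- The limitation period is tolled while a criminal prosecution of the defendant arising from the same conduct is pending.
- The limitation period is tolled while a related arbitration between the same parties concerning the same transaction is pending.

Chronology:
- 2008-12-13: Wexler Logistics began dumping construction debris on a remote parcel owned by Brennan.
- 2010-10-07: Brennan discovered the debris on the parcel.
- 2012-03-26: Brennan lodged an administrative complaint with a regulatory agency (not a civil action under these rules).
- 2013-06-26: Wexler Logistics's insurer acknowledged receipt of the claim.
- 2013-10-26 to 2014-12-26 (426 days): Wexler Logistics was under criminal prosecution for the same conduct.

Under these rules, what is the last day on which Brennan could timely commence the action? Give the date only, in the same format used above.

2017-12-07

The claim accrued on 2010-10-07 — the later of the 2008-12-13 act and the 2010-10-07 discovery.
6 years from 2010-10-07 is 2016-10-07.
Because the pending criminal prosecution ran from 2013-10-26 to 2014-12-26, the deadline is extended by 426 days to 2017-12-07.
Nothing else in the chronology tolls or restarts the period.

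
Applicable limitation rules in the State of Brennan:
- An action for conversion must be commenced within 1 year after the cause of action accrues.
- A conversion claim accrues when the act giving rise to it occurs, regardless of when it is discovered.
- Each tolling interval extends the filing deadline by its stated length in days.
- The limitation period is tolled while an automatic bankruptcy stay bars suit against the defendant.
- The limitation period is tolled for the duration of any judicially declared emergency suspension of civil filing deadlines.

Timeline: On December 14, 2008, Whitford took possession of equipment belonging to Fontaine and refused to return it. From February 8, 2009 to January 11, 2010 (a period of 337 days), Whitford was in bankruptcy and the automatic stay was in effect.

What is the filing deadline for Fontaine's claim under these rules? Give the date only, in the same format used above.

November 16, 2010

The limitation period began to run on December 14, 2008.
The untolled deadline — 1 year after December 14, 2008 — is December 14, 2009.
The period was tolled for 337 days by the automatic bankruptcy stay (February 8, 2009 to January 11, 2010), pushing the deadline to November 16, 2010.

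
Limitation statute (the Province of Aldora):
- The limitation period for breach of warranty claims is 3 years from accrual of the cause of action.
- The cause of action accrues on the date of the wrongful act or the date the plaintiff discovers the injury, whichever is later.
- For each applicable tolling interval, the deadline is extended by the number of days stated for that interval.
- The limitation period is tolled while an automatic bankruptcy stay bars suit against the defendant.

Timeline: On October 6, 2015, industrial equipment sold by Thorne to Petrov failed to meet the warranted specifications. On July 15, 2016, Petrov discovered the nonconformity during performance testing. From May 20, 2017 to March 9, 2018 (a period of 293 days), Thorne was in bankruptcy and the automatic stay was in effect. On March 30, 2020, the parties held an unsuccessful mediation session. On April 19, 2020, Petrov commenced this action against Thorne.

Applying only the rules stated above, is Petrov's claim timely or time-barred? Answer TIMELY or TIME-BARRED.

TIMELY

The claim accrued on July 15, 2016 — the later of the October 6, 2015 act and the July 15, 2016 discovery.
The untolled deadline — 3 years after July 15, 2016 — is July 15, 2019.
The automatic bankruptcy stay from May 20, 2017 to March 9, 2018 tolled the period for 293 days, extending the deadline to May 3, 2020.
None of the other events listed affects the running of the period under the stated rules.
The April 19, 2020 filing precedes the May 3, 2020 deadline; the claim is timely.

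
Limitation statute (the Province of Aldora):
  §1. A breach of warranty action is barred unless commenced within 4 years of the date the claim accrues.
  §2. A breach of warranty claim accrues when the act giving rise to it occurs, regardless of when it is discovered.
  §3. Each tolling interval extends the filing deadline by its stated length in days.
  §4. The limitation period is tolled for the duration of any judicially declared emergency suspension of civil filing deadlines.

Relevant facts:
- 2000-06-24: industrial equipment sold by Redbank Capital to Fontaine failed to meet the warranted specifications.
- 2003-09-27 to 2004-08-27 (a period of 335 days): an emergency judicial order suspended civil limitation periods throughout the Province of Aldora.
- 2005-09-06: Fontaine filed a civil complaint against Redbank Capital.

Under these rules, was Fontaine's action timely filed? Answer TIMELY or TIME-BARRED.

TIME-BARRED

The claim accrued on 2000-06-24, when the wrongful act occurred.
The untolled deadline — 4 years after 2000-06-24 — is 2004-06-24.
The period was tolled for 335 days by the emergency suspension of filing deadlines (2003-09-27 to 2004-08-27), pushing the deadline to 2005-05-25.
Filing on 2005-09-06 missed the 2005-05-25 deadline — the action is time-barred.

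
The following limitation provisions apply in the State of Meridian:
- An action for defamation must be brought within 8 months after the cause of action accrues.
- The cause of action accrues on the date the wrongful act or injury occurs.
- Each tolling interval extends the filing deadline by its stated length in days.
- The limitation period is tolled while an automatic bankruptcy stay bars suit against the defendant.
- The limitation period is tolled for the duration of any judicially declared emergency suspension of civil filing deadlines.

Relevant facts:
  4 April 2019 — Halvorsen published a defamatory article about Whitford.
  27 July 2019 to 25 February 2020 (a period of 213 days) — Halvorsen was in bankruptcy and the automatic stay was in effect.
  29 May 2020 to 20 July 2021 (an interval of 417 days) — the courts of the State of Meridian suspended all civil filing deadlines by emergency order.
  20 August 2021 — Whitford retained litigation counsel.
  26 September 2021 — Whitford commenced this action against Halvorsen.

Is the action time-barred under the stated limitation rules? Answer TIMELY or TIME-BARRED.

TIME-BARRED

The claim accrued on 4 April 2019, when the wrongful act occurred.
Adding the 8 months base period to 4 April 2019 gives a deadline of 4 December 2019, before any tolling.
The automatic bankruptcy stay from 27 July 2019 to 25 February 2020 tolled the period for 213 days, extending the deadline to 4 July 2020.
The emergency suspension of filing deadlines from 29 May 2020 to 20 July 2021 tolled the period for 417 days, extending the deadline to 25 August 2021.
Nothing else in the chronology tolls or restarts the period.
Whitford filed on 26 September 2021, after the 25 August 2021 deadline, so the action is time-barred.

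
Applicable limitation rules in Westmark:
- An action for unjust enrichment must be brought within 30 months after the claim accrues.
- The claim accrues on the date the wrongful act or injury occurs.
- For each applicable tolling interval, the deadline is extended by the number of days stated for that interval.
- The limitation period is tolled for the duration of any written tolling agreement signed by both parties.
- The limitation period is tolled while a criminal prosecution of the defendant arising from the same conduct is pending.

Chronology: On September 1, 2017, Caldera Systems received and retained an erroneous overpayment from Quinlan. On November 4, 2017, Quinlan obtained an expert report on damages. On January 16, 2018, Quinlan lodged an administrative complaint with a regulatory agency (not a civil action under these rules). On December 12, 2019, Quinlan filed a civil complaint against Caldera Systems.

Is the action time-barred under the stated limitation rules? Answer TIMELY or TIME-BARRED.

The claim accrued on September 1, 2017, the date of the act.
30 months from September 1, 2017 is March 1, 2020.
Nothing else in the chronology tolls or restarts the period.
The December 12, 2019 filing precedes the March 1, 2020 deadline; the claim is timely.

TIMELY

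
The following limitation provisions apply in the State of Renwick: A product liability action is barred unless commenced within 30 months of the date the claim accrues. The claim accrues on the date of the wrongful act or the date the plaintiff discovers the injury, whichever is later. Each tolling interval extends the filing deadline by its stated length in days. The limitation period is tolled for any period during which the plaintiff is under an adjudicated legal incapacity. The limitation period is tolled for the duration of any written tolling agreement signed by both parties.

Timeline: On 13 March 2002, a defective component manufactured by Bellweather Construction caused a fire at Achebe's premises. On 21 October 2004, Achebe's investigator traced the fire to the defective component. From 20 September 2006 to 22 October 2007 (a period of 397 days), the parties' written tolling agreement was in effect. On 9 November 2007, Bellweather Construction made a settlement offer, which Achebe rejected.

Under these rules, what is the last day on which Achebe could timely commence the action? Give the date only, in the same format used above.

22 May 2008

Because discovery on 21 October 2004 post-dates the 13 March 2002 act, accrual under the later-of rule falls on 21 October 2004.
The untolled deadline — 30 months after 21 October 2004 — is 21 April 2007.
The period was tolled for 397 days by the written tolling agreement (20 September 2006 to 22 October 2007), pushing the deadline to 22 May 2008.
The other events in the timeline have no effect on the limitation period under the stated rules.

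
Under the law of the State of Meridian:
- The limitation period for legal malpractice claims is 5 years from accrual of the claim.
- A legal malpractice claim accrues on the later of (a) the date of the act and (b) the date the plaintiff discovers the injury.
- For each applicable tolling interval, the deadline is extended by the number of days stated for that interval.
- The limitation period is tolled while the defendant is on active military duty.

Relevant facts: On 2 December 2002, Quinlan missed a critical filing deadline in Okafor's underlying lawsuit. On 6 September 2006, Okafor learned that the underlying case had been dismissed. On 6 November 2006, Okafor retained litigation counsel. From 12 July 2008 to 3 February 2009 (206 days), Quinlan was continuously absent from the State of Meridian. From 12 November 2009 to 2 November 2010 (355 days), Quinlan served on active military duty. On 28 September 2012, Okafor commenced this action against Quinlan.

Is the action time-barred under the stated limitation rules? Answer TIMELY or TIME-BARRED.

TIME-BARRED

Because discovery on 6 September 2006 post-dates the 2 December 2002 act, accrual under the later-of rule falls on 6 September 2006.
Adding the 5 years base period to 6 September 2006 gives a deadline of 6 September 2011, before any tolling.
The period was tolled for 355 days by the defendant's active military service (12 November 2009 to 2 November 2010), pushing the deadline to 26 August 2012.
The defendant's absence from the jurisdiction from 12 July 2008 to 3 February 2009 does not toll the period, because no stated rule makes the defendant's absence a tolling event.
The other events in the timeline have no effect on the limitation period under the stated rules.
Filing on 28 September 2012 missed the 26 August 2012 deadline — the action is time-barred.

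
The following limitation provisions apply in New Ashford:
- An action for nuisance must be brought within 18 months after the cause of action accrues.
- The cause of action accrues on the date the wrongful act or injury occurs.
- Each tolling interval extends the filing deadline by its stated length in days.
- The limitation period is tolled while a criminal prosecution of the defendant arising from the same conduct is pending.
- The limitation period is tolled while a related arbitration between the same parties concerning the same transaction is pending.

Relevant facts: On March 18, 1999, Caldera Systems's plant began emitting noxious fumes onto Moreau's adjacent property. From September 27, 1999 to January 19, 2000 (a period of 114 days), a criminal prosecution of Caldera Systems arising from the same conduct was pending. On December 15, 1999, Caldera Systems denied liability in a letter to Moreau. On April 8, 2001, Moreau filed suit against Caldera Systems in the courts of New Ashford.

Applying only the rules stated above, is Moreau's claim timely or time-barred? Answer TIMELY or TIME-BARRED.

TIME-BARRED

The cause of action accrued on March 18, 1999, the date of the act.
The untolled deadline — 18 months after March 18, 1999 — is September 18, 2000.
The pending criminal prosecution from September 27, 1999 to January 19, 2000 tolled the period for 114 days, extending the deadline to January 10, 2001.
The other events in the timeline have no effect on the limitation period under the stated rules.
Moreau filed on April 8, 2001, after the January 10, 2001 deadline, so the action is time-barred.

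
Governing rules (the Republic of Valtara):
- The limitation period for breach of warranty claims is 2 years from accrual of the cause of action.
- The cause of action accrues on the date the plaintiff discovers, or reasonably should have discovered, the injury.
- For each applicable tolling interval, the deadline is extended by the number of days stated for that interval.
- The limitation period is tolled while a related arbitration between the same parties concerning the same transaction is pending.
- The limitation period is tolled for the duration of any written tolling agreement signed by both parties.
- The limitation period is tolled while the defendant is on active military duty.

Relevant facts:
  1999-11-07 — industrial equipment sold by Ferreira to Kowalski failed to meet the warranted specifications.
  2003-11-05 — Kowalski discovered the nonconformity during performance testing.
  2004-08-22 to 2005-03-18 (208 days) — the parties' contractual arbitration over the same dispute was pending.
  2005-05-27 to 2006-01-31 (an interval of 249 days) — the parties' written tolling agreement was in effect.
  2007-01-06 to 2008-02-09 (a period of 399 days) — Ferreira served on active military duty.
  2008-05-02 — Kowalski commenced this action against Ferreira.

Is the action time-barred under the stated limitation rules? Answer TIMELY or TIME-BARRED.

TIME-BARRED

Under the discovery rule, the claim accrued on 2003-11-05, when Kowalski discovered the injury — not on the 1999-11-07 date of the underlying act.
2 years from 2003-11-05 is 2005-11-05.
The period was tolled for 208 days by the pending related arbitration (2004-08-22 to 2005-03-18), pushing the deadline to 2006-06-01.
The written tolling agreement from 2005-05-27 to 2006-01-31 tolled the period for 249 days, extending the deadline to 2007-02-05.
The defendant's active military service from 2007-01-06 to 2008-02-09 tolled the period for 399 days, extending the deadline to 2008-03-10.
The 2008-05-02 filing falls after the 2008-03-10 deadline; the claim is time-barred.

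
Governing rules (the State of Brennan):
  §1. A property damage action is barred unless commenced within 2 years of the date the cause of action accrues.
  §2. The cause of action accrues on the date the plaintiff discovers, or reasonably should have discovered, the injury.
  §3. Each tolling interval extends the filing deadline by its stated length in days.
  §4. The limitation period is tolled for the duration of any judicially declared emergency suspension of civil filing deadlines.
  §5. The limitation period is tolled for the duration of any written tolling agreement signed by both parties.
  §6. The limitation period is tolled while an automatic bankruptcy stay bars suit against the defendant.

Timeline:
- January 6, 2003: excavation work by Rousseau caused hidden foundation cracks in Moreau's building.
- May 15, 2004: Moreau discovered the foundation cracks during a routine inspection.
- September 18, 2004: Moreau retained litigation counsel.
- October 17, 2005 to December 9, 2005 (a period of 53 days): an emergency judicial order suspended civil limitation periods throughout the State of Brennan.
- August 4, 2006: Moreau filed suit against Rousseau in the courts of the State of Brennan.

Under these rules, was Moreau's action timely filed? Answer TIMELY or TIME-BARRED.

TIME-BARRED

Accrual is tied to discovery, so the period began on May 15, 2004 rather than on January 6, 2003 when the act occurred.
2 years from May 15, 2004 is May 15, 2006.
The emergency suspension of filing deadlines from October 17, 2005 to December 9, 2005 tolled the period for 53 days, extending the deadline to July 7, 2006.
The other events in the timeline have no effect on the limitation period under the stated rules.
Moreau filed on August 4, 2006, after the July 7, 2006 deadline, so the action is time-barred.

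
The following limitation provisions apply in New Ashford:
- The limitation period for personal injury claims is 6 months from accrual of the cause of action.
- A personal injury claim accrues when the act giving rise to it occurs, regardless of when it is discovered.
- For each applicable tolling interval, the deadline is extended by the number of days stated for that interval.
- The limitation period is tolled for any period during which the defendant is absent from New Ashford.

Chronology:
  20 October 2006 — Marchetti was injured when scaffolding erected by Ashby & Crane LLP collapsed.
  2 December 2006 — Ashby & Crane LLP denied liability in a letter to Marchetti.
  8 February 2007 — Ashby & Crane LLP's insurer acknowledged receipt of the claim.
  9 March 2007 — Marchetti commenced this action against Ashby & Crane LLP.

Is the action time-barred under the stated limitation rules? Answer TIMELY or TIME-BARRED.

The limitation period began to run on 20 October 2006.
The untolled deadline — 6 months after 20 October 2006 — is 20 April 2007.
None of the other events listed affects the running of the period under the stated rules.
Marchetti filed on 9 March 2007, before the 20 April 2007 deadline, so the action is timely.

TIMELY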